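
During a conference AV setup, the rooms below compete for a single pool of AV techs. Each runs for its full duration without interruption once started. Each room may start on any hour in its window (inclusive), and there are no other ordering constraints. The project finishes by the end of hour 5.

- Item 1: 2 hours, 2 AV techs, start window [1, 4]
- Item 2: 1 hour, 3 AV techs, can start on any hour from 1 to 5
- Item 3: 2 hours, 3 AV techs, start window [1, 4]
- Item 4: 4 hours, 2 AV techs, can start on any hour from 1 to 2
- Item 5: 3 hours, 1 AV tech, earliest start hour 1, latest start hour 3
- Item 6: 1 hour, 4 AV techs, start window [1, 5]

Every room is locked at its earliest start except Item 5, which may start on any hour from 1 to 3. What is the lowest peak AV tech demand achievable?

14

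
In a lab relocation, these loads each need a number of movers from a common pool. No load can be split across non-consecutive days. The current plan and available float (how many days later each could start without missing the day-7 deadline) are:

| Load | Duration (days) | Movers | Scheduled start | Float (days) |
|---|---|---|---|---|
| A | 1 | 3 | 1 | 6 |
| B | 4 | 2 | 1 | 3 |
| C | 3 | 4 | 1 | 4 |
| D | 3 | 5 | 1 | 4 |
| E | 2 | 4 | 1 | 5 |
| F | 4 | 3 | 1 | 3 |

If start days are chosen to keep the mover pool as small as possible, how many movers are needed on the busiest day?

9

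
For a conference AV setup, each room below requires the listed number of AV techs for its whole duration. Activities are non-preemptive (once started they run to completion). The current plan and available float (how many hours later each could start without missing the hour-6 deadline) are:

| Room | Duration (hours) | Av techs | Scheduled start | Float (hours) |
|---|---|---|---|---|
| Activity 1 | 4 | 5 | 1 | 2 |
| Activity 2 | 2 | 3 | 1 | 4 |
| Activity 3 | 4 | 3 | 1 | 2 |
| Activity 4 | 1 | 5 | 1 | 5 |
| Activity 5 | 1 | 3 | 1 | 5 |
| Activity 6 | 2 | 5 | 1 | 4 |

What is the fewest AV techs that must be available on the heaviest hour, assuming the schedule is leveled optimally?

11

Early-start (Activity 1@1, Activity 2@1, Activity 3@1, Activity 4@1, Activity 5@1, Activity 6@1) gives peak 24: h1:24  h2:16  h3:8  h4:8  h5:0  h6:0.
Shift Activity 4→5, Activity 5→3, Activity 6→5.
Schedule Activity 1@1, Activity 2@1, Activity 3@1, Activity 4@5, Activity 5@3, Activity 6@5: h1:11  h2:11  h3:11  h4:8  h5:10  h6:5 — peak 11.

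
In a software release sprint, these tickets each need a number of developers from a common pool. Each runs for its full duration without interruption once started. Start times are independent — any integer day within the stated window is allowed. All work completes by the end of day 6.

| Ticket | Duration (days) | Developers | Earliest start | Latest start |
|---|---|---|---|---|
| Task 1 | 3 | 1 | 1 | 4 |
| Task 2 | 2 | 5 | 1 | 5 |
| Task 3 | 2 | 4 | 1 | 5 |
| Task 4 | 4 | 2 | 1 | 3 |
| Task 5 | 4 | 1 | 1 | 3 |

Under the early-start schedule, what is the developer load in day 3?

4

At early start, day 3 has: Task 1, Task 4, Task 5.
Demand: 1 + 2 + 1 = 4.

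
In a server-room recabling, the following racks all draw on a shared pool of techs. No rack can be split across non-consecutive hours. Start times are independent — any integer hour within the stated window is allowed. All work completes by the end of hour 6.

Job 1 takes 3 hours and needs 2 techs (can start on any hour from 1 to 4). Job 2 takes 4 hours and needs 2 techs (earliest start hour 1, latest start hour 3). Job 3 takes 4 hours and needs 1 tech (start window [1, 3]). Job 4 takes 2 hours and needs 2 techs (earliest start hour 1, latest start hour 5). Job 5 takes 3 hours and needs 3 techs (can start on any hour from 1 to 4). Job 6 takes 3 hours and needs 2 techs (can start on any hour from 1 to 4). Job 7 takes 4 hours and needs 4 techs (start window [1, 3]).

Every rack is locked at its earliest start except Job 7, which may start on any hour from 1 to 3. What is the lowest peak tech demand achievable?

Job 7@1: h1:16  h2:16  h3:14  h4:7  h5:0  h6:0 → peak 16
Job 7@2: h1:12  h2:16  h3:14  h4:7  h5:4  h6:0 → peak 16
Job 7@3: h1:12  h2:12  h3:14  h4:7  h5:4  h6:4 → peak 14
Best is Job 7@3, peak 14.

14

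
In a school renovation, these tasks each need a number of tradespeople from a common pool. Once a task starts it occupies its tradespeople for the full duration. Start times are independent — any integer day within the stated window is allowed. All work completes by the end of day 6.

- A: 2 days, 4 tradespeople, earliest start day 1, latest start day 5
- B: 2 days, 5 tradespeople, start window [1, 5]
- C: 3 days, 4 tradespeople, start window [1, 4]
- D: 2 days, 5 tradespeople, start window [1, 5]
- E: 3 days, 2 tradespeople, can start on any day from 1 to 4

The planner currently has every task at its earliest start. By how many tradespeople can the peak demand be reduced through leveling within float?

11

Early-start peak: d1:20  d2:20  d3:6  d4:0  d5:0  d6:0 ⇒ 20.
Leveled (A@1, B@3, C@1, D@5, E@4): d1:8  d2:8  d3:9  d4:7  d5:7  d6:7 ⇒ 9.
Reduction 20 − 9 = 11.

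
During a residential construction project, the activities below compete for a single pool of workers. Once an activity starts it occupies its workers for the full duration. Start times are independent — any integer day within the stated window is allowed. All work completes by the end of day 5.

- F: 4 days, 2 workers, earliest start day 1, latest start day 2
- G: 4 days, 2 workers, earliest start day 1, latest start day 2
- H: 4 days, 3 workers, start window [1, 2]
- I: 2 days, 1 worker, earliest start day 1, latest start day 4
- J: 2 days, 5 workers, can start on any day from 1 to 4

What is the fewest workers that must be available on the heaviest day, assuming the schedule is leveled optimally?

12

Early-start (F@1, G@1, H@1, I@1, J@1) gives peak 13: d1:13  d2:13  d3:7  d4:7  d5:0.
Shift J→3.
Schedule F@1, G@1, H@1, I@1, J@3: d1:8  d2:8  d3:12  d4:12  d5:0 — peak 12.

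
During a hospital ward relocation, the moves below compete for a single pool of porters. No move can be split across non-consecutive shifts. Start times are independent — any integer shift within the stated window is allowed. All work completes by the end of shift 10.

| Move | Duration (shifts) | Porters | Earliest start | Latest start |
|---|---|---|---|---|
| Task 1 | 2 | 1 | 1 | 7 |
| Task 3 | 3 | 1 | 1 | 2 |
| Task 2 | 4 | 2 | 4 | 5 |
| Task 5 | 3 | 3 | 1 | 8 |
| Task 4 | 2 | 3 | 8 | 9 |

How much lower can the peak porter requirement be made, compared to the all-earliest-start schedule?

1

Early-start peak: s1:5  s2:5  s3:4  s4:2  s5:2  s6:2  s7:2  s8:3  s9:3  s10:0 ⇒ 5.
Leveled (Task 1@4, Task 3@1, Task 2@4, Task 5@1, Task 4@8): s1:4  s2:4  s3:4  s4:3  s5:3  s6:2  s7:2  s8:3  s9:3  s10:0 ⇒ 4.
Reduction 5 − 4 = 1.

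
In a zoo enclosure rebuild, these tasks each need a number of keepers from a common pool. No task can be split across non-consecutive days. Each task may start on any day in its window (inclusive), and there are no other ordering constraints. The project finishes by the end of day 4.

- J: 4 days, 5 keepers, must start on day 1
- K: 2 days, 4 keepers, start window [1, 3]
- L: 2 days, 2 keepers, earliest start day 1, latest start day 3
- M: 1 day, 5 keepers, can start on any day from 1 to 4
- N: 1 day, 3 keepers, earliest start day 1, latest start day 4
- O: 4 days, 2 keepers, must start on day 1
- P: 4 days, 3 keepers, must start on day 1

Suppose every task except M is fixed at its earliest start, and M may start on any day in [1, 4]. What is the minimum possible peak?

19

M@1: d1:24  d2:16  d3:10  d4:10 → peak 24
M@2: d1:19  d2:21  d3:10  d4:10 → peak 21
M@3: d1:19  d2:16  d3:15  d4:10 → peak 19
M@4: d1:19  d2:16  d3:10  d4:15 → peak 19
Best is M@3, peak 19.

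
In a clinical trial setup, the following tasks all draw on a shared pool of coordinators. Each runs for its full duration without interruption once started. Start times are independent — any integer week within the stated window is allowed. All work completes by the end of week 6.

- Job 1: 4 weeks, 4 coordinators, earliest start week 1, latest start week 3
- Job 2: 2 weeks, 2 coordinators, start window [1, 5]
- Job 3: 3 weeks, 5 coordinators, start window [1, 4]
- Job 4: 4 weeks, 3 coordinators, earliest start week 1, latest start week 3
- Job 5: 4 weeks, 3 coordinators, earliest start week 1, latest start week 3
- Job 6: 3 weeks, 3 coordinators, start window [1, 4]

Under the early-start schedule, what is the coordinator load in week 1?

At early start, week 1 has: Job 1, Job 2, Job 3, Job 4, Job 5, Job 6.
Demand: 4 + 2 + 5 + 3 + 3 + 3 = 20.

20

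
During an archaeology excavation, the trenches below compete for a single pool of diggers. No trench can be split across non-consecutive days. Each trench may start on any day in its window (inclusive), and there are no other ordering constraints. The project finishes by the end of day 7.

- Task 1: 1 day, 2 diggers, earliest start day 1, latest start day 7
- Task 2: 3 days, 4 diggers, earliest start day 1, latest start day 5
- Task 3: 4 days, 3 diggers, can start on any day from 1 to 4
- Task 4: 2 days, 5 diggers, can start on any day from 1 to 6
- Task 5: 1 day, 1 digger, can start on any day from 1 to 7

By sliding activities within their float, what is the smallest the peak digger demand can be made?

Early-start (Task 1@1, Task 2@1, Task 3@1, Task 4@1, Task 5@1) gives peak 15: d1:15  d2:12  d3:7  d4:3  d5:0  d6:0  d7:0.
Shift Task 3→2, Task 4→6.
Schedule Task 1@1, Task 2@1, Task 3@2, Task 4@6, Task 5@1: d1:7  d2:7  d3:7  d4:3  d5:3  d6:5  d7:5 — peak 7.

7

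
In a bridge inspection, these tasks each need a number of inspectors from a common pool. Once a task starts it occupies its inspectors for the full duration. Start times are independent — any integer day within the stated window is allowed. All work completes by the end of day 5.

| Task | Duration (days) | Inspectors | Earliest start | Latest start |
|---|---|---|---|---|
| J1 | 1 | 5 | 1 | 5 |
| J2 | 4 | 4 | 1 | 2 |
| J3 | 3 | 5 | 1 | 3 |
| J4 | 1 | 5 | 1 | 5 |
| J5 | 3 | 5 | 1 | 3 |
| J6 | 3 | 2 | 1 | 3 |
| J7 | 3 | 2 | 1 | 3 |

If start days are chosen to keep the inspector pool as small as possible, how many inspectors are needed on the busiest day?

18

Early-start (J1@1, J2@1, J3@1, J4@1, J5@1, J6@1, J7@1) gives peak 28: d1:28  d2:18  d3:18  d4:4  d5:0.
Shift J4→2, J5→3.
Schedule J1@1, J2@1, J3@1, J4@2, J5@3, J6@1, J7@1: d1:18  d2:18  d3:18  d4:9  d5:5 — peak 18.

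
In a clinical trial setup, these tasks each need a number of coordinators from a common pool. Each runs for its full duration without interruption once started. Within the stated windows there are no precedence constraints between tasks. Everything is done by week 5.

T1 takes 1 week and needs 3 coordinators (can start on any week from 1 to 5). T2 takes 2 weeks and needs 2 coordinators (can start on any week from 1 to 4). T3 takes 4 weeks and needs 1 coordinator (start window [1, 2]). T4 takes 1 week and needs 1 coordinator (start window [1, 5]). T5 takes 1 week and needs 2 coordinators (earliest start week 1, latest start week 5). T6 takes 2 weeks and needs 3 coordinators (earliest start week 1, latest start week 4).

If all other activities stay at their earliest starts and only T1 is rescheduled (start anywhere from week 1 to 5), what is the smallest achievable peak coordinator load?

9

T1@1: w1:12  w2:6  w3:1  w4:1  w5:0 → peak 12
T1@2: w1:9  w2:9  w3:1  w4:1  w5:0 → peak 9
T1@3: w1:9  w2:6  w3:4  w4:1  w5:0 → peak 9
T1@4: w1:9  w2:6  w3:1  w4:4  w5:0 → peak 9
T1@5: w1:9  w2:6  w3:1  w4:1  w5:3 → peak 9
Best is T1@2, peak 9.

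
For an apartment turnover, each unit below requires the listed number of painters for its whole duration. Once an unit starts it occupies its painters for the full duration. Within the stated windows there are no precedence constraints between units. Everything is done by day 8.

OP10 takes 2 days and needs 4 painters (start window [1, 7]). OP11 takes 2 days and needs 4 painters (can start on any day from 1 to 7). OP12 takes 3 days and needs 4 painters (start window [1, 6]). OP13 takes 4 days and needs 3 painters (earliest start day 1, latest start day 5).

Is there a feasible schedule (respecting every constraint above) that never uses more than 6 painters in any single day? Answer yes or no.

no

The minimum achievable peak is 7; 6 < 7, so no feasible schedule stays within the cap.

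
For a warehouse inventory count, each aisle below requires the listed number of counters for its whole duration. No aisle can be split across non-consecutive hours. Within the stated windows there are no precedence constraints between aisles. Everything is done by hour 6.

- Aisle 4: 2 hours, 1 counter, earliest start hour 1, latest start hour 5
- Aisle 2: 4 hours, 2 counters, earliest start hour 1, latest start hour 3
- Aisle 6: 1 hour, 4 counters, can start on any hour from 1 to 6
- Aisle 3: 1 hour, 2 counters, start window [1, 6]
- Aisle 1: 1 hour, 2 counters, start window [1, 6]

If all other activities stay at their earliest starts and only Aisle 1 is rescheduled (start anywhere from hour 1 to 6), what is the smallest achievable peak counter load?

9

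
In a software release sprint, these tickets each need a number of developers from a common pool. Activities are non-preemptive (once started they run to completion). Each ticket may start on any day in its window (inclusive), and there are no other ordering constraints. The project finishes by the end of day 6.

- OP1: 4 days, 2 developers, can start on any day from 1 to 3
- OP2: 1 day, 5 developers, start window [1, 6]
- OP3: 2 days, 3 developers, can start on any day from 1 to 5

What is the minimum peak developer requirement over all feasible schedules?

Early-start (OP1@1, OP2@1, OP3@1) gives peak 10: d1:10  d2:5  d3:2  d4:2  d5:0  d6:0.
Shift OP2→5.
Schedule OP1@1, OP2@5, OP3@1: d1:5  d2:5  d3:2  d4:2  d5:5  d6:0 — peak 5.

5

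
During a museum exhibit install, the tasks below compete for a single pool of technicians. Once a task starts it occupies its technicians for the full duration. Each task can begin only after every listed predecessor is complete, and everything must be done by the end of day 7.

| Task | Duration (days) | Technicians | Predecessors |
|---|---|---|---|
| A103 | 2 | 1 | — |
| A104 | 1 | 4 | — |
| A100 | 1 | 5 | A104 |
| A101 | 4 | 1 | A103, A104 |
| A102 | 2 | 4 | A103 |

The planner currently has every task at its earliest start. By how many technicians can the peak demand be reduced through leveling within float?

1

Early-start peak: d1:5  d2:6  d3:5  d4:5  d5:1  d6:1  d7:0 ⇒ 6.
Leveled (A103@1, A104@1, A100@3, A101@4, A102@4): d1:5  d2:1  d3:5  d4:5  d5:5  d6:1  d7:1 ⇒ 5.
Reduction 6 − 5 = 1.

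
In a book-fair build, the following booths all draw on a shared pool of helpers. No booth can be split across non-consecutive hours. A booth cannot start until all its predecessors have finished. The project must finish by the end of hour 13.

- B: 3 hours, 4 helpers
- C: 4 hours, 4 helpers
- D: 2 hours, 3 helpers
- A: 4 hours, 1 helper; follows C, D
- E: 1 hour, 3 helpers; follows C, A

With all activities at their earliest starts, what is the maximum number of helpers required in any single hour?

Early-start schedule: B@1, C@1, D@1, A@5, E@9.
Load per hour: hour 1: 11, hour 2: 11, hour 3: 8, hour 4: 4, hour 5: 1, hour 6: 1, hour 7: 1, hour 8: 1, hour 9: 3, hour 10: 0, hour 11: 0, hour 12: 0, hour 13: 0.
Peak is 11.

11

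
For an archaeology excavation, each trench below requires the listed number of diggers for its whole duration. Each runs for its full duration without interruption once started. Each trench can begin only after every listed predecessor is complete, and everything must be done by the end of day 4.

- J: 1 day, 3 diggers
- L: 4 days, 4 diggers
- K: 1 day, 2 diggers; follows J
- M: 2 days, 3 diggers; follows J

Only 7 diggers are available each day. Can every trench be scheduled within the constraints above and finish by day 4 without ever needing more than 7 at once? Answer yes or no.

yes

Schedule J@1, L@1, K@2, M@3: d1:7  d2:6  d3:7  d4:7 — peak 7 ≤ 7.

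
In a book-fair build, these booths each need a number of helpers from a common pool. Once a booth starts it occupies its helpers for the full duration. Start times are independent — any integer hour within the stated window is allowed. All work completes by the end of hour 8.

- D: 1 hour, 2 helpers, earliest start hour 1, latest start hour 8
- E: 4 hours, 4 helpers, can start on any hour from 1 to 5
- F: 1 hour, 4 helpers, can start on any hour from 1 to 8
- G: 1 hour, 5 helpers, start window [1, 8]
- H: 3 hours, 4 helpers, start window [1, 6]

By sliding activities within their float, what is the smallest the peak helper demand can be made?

8

Early-start (D@1, E@1, F@1, G@1, H@1) gives peak 19: h1:19  h2:8  h3:8  h4:4  h5:0  h6:0  h7:0  h8:0.
Shift F→2, G→5, H→6.
Schedule D@1, E@1, F@2, G@5, H@6: h1:6  h2:8  h3:4  h4:4  h5:5  h6:4  h7:4  h8:4 — peak 8.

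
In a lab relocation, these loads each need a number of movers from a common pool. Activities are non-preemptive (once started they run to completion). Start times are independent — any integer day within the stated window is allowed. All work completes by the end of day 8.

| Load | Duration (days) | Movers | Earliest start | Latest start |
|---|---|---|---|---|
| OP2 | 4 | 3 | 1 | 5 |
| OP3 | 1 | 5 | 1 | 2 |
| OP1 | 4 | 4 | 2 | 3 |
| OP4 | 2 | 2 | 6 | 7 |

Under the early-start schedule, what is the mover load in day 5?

4

At early start, day 5 has: OP1.
Demand: 4 = 4.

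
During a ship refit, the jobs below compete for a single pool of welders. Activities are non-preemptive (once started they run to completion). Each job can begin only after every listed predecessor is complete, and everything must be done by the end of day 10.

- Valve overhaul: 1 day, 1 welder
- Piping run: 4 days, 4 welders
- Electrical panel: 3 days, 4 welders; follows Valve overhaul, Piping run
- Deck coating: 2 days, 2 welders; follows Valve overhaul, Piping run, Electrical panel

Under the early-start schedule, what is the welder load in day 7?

At early start, day 7 has: Electrical panel.
Demand: 4 = 4.

4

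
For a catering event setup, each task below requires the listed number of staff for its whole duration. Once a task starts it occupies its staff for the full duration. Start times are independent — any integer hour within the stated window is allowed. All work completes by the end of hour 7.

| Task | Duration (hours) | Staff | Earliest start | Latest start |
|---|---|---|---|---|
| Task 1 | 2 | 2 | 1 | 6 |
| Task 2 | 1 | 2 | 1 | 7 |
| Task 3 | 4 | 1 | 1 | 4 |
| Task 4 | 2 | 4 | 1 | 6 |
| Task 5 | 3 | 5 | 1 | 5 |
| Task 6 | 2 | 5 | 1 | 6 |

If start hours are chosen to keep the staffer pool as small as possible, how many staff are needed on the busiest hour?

7

Early-start (Task 1@1, Task 2@1, Task 3@1, Task 4@1, Task 5@1, Task 6@1) gives peak 19: h1:19  h2:17  h3:6  h4:1  h5:0  h6:0  h7:0.
Shift Task 2→3, Task 3→3, Task 4→3, Task 5→5.
Schedule Task 1@1, Task 2@3, Task 3@3, Task 4@3, Task 5@5, Task 6@1: h1:7  h2:7  h3:7  h4:5  h5:6  h6:6  h7:5 — peak 7.
Total staffer-hours = 43 over 7 hours ⇒ peak ≥ ⌈43/7⌉ = 7, so 7 is optimal.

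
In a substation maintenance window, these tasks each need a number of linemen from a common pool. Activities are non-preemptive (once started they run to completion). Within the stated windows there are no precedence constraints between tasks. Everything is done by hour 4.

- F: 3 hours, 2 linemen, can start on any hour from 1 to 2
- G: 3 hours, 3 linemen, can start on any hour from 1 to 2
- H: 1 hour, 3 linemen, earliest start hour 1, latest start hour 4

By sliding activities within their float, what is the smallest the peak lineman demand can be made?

Early-start (F@1, G@1, H@1) gives peak 8: h1:8  h2:5  h3:5  h4:0.
Shift H→4.
Schedule F@1, G@1, H@4: h1:5  h2:5  h3:5  h4:3 — peak 5.
Total lineman-hours = 18 over 4 hours ⇒ peak ≥ ⌈18/4⌉ = 5, so 5 is optimal.

5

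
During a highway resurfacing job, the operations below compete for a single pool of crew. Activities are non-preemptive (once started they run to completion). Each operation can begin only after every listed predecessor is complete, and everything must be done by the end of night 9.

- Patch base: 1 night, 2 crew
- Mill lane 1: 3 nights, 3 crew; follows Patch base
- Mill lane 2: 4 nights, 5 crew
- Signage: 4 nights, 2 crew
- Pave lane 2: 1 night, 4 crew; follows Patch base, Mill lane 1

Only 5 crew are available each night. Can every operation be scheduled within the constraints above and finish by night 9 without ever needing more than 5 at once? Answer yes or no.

yes

Schedule Patch base@1, Mill lane 1@2, Mill lane 2@5, Signage@1, Pave lane 2@9: n1:4  n2:5  n3:5  n4:5  n5:5  n6:5  n7:5  n8:5  n9:4 — peak 5 ≤ 5.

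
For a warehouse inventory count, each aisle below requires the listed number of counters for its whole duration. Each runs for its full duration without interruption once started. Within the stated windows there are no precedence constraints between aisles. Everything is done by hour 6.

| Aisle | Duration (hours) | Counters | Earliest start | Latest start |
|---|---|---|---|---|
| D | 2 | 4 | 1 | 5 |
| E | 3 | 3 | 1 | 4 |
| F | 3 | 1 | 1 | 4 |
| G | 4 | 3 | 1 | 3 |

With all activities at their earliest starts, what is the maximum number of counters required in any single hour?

11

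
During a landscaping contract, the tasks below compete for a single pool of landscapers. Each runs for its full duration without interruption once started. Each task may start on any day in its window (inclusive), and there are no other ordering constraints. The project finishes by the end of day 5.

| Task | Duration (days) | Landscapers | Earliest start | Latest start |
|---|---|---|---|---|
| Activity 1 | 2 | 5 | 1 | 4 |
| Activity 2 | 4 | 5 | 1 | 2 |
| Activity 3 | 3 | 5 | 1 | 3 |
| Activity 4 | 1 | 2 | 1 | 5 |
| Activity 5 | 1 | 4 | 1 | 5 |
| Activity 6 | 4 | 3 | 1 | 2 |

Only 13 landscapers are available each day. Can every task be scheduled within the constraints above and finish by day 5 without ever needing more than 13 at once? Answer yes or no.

Schedule Activity 1@1, Activity 2@1, Activity 3@3, Activity 4@1, Activity 5@5, Activity 6@2: d1:12  d2:13  d3:13  d4:13  d5:12 — peak 13 ≤ 13.

yes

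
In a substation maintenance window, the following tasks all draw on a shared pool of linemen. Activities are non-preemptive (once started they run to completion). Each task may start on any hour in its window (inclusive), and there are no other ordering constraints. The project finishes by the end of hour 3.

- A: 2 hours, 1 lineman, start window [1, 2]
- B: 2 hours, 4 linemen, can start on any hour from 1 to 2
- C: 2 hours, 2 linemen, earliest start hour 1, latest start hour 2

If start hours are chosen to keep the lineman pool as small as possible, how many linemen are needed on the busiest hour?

Schedule A@1, B@1, C@1: h1:7  h2:7  h3:0 — peak 7.
No arrangement of the 8 feasible schedules does better.

7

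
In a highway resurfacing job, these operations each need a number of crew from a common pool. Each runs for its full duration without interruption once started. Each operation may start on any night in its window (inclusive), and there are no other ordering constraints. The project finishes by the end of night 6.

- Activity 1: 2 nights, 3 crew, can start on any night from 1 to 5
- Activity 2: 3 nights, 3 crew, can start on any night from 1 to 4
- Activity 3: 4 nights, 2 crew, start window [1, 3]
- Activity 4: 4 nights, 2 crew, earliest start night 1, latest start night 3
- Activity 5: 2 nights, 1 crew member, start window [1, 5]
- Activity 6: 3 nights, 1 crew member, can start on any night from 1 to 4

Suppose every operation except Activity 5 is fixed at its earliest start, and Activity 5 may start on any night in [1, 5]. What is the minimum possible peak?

Activity 5@1: n1:12  n2:12  n3:8  n4:4  n5:0  n6:0 → peak 12
Activity 5@2: n1:11  n2:12  n3:9  n4:4  n5:0  n6:0 → peak 12
Activity 5@3: n1:11  n2:11  n3:9  n4:5  n5:0  n6:0 → peak 11
Activity 5@4: n1:11  n2:11  n3:8  n4:5  n5:1  n6:0 → peak 11
Activity 5@5: n1:11  n2:11  n3:8  n4:4  n5:1  n6:1 → peak 11
Best is Activity 5@3, peak 11.

11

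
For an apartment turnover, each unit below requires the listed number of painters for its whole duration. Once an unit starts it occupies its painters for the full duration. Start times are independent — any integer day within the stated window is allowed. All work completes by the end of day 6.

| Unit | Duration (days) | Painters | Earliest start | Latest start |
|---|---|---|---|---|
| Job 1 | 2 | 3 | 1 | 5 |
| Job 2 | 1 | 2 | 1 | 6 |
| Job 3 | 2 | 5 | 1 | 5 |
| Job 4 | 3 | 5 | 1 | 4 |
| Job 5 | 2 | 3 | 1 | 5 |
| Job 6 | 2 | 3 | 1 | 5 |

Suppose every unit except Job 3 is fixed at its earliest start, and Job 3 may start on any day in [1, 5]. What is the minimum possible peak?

16

Job 3@1: d1:21  d2:19  d3:5  d4:0  d5:0  d6:0 → peak 21
Job 3@2: d1:16  d2:19  d3:10  d4:0  d5:0  d6:0 → peak 19
Job 3@3: d1:16  d2:14  d3:10  d4:5  d5:0  d6:0 → peak 16
Job 3@4: d1:16  d2:14  d3:5  d4:5  d5:5  d6:0 → peak 16
Job 3@5: d1:16  d2:14  d3:5  d4:0  d5:5  d6:5 → peak 16
Best is Job 3@3, peak 16.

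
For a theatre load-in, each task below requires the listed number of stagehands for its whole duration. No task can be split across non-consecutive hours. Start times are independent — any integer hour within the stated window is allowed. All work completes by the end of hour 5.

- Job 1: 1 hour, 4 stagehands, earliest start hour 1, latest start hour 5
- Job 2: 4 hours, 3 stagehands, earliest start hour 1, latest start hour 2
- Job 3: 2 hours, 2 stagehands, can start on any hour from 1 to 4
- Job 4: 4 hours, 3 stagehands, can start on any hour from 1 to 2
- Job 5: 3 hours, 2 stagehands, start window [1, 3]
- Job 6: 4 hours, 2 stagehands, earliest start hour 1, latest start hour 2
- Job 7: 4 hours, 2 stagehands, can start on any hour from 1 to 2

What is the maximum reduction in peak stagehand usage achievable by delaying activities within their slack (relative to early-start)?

Early-start peak: h1:18  h2:14  h3:12  h4:10  h5:0 ⇒ 18.
Leveled (Job 1@1, Job 2@1, Job 3@1, Job 4@1, Job 5@3, Job 6@2, Job 7@2): h1:12  h2:12  h3:12  h4:12  h5:6 ⇒ 12.
Reduction 18 − 12 = 6.

6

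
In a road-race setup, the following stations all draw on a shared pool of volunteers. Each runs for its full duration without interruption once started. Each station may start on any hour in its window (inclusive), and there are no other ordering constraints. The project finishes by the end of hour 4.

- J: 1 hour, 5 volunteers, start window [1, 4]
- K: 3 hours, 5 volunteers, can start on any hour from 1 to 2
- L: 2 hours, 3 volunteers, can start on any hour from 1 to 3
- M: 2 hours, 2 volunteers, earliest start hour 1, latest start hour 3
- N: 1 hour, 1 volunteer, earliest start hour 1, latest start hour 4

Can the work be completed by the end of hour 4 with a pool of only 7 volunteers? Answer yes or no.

Total volunteer-hours = 31; over 4 hours the average is 31/4 > 7, so some hour must exceed 7.

no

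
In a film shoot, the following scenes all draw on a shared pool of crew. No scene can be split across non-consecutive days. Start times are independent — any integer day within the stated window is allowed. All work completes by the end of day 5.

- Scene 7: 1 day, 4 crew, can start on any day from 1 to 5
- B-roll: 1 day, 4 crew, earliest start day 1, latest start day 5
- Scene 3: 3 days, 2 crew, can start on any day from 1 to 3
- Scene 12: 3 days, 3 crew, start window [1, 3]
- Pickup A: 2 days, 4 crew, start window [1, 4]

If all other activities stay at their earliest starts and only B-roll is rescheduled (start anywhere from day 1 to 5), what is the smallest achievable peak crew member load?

B-roll@1: d1:17  d2:9  d3:5  d4:0  d5:0 → peak 17
B-roll@2: d1:13  d2:13  d3:5  d4:0  d5:0 → peak 13
B-roll@3: d1:13  d2:9  d3:9  d4:0  d5:0 → peak 13
B-roll@4: d1:13  d2:9  d3:5  d4:4  d5:0 → peak 13
B-roll@5: d1:13  d2:9  d3:5  d4:0  d5:4 → peak 13
Best is B-roll@2, peak 13.

13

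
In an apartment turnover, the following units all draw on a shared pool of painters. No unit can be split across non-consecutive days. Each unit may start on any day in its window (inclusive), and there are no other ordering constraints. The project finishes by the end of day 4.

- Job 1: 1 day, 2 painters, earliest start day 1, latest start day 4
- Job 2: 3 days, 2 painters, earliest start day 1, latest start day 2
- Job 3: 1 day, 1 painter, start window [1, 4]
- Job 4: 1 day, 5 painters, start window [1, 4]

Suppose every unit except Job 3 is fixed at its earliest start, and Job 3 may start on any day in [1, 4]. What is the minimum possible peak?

9

Job 3@1: d1:10  d2:2  d3:2  d4:0 → peak 10
Job 3@2: d1:9  d2:3  d3:2  d4:0 → peak 9
Job 3@3: d1:9  d2:2  d3:3  d4:0 → peak 9
Job 3@4: d1:9  d2:2  d3:2  d4:1 → peak 9
Best is Job 3@2, peak 9.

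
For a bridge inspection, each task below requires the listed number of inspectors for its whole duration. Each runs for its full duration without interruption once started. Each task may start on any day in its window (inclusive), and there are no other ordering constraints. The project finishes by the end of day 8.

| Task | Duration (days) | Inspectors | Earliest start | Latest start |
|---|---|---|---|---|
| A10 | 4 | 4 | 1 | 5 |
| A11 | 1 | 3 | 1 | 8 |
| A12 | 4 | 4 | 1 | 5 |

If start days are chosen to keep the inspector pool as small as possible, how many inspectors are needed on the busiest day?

Early-start (A10@1, A11@1, A12@1) gives peak 11: d1:11  d2:8  d3:8  d4:8  d5:0  d6:0  d7:0  d8:0.
Shift A12→5.
Schedule A10@1, A11@1, A12@5: d1:7  d2:4  d3:4  d4:4  d5:4  d6:4  d7:4  d8:4 — peak 7.

7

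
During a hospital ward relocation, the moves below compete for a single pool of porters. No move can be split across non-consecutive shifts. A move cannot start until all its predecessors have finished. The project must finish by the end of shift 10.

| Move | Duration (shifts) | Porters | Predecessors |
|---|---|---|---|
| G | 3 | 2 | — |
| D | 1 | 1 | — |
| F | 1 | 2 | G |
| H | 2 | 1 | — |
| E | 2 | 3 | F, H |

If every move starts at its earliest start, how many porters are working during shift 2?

3

At early start, shift 2 has: G, H.
Demand: 2 + 1 = 3.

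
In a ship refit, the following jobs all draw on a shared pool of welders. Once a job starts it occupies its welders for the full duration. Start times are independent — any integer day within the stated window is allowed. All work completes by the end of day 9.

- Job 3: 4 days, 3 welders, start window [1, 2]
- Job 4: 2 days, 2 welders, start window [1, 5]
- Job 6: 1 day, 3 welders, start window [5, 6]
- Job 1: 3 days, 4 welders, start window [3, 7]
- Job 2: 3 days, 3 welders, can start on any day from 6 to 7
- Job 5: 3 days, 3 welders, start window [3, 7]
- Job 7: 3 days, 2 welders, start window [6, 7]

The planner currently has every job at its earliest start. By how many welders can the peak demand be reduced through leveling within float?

Early-start peak: d1:5  d2:5  d3:10  d4:10  d5:10  d6:5  d7:5  d8:5  d9:0 ⇒ 10.
Leveled (Job 3@1, Job 4@1, Job 6@5, Job 1@3, Job 2@6, Job 5@6, Job 7@6): d1:5  d2:5  d3:7  d4:7  d5:7  d6:8  d7:8  d8:8  d9:0 ⇒ 8.
Reduction 10 − 8 = 2.

2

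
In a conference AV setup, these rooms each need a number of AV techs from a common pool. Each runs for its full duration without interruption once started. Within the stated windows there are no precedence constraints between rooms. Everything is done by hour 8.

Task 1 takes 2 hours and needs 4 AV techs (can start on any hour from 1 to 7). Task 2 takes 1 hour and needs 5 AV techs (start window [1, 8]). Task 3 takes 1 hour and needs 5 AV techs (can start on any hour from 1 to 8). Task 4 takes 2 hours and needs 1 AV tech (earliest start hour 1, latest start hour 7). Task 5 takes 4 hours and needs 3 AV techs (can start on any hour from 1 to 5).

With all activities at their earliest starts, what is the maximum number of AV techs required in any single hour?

18

Early-start schedule: Task 1@1, Task 2@1, Task 3@1, Task 4@1, Task 5@1.
Load per hour: hour 1: 18, hour 2: 8, hour 3: 3, hour 4: 3, hour 5: 0, hour 6: 0, hour 7: 0, hour 8: 0.
Peak is 18.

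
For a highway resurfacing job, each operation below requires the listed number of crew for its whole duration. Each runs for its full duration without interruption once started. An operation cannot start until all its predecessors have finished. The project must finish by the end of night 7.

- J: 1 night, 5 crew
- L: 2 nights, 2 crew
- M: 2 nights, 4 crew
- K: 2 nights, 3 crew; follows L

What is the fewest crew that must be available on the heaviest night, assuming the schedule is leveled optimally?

Early-start (J@1, L@1, M@1, K@3) gives peak 11: n1:11  n2:6  n3:3  n4:3  n5:0  n6:0  n7:0.
Shift L→2, M→4, K→6.
Schedule J@1, L@2, M@4, K@6: n1:5  n2:2  n3:2  n4:4  n5:4  n6:3  n7:3 — peak 5.

5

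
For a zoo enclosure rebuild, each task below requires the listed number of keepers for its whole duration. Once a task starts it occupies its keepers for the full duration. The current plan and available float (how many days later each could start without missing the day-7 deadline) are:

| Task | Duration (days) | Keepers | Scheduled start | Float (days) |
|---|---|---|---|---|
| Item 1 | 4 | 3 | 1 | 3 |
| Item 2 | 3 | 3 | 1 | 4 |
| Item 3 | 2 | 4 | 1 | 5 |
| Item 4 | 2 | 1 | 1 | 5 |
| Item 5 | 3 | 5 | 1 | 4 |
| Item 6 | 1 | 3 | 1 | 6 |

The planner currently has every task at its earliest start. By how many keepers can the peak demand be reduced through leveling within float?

11

Early-start peak: d1:19  d2:16  d3:11  d4:3  d5:0  d6:0  d7:0 ⇒ 19.
Leveled (Item 1@1, Item 2@3, Item 3@1, Item 4@1, Item 5@5, Item 6@6): d1:8  d2:8  d3:6  d4:6  d5:8  d6:8  d7:5 ⇒ 8.
Reduction 19 − 8 = 11.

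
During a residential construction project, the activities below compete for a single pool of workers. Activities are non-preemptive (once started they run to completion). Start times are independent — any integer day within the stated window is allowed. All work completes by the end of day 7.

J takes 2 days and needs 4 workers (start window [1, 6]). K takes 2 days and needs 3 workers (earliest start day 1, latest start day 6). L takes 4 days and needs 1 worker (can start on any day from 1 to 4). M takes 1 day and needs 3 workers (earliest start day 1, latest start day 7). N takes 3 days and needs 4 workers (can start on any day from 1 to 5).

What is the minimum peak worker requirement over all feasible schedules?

6

Early-start (J@1, K@1, L@1, M@1, N@1) gives peak 15: d1:15  d2:12  d3:5  d4:1  d5:0  d6:0  d7:0.
Shift K→3, L→4, M→3, N→5.
Schedule J@1, K@3, L@4, M@3, N@5: d1:4  d2:4  d3:6  d4:4  d5:5  d6:5  d7:5 — peak 6.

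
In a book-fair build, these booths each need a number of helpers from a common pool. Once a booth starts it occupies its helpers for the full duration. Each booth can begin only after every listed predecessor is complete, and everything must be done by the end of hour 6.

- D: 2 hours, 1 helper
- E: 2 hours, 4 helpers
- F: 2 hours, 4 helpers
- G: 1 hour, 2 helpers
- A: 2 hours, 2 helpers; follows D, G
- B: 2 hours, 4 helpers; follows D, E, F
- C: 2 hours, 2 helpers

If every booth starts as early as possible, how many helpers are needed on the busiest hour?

Early-start schedule: D@1, E@1, F@1, G@1, A@3, B@3, C@1.
Load per hour: hour 1: 13, hour 2: 11, hour 3: 6, hour 4: 6, hour 5: 0, hour 6: 0.
Peak is 13.

13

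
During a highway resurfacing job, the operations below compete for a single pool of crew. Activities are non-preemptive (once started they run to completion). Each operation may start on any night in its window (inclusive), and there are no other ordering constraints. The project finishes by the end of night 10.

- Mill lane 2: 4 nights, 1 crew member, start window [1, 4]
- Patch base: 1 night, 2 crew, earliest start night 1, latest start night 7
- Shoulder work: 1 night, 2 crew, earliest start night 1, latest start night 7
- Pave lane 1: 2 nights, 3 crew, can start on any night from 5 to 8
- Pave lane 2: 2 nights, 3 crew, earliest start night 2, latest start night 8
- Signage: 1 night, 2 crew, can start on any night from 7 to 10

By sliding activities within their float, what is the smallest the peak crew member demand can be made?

Early-start (Mill lane 2@1, Patch base@1, Shoulder work@1, Pave lane 1@5, Pave lane 2@2, Signage@7) gives peak 5: n1:5  n2:4  n3:4  n4:1  n5:3  n6:3  n7:2  n8:0  n9:0  n10:0.
Shift Shoulder work→2, Pave lane 2→7, Signage→9.
Schedule Mill lane 2@1, Patch base@1, Shoulder work@2, Pave lane 1@5, Pave lane 2@7, Signage@9: n1:3  n2:3  n3:1  n4:1  n5:3  n6:3  n7:3  n8:3  n9:2  n10:0 — peak 3.
Total crew member-nights = 22 over 10 nights ⇒ peak ≥ ⌈22/10⌉ = 3, so 3 is optimal.

3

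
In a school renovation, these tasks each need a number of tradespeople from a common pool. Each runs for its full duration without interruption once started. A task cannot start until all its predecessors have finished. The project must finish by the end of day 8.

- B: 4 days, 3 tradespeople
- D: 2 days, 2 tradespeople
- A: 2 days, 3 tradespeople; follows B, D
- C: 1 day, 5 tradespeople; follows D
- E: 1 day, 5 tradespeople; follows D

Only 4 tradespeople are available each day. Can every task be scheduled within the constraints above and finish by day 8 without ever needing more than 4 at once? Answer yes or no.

no

The minimum achievable peak is 5; 4 < 5, so no feasible schedule stays within the cap.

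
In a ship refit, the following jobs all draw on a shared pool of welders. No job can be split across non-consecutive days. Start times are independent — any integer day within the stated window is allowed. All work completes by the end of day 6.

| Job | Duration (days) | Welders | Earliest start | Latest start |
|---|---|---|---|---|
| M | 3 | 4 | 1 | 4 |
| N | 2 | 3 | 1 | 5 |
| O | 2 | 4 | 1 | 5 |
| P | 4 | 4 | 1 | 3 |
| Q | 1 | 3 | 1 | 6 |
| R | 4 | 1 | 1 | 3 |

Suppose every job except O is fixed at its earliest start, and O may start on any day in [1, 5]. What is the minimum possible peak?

O@1: d1:19  d2:16  d3:9  d4:5  d5:0  d6:0 → peak 19
O@2: d1:15  d2:16  d3:13  d4:5  d5:0  d6:0 → peak 16
O@3: d1:15  d2:12  d3:13  d4:9  d5:0  d6:0 → peak 15
O@4: d1:15  d2:12  d3:9  d4:9  d5:4  d6:0 → peak 15
O@5: d1:15  d2:12  d3:9  d4:5  d5:4  d6:4 → peak 15
Best is O@3, peak 15.

15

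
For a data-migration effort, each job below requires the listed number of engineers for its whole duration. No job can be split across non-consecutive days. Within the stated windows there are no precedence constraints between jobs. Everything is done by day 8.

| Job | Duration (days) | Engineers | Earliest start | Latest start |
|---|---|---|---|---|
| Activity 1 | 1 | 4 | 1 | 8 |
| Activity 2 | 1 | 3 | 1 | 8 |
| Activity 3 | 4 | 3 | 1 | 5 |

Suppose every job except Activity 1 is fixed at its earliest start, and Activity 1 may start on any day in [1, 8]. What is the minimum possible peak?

Activity 1@1: d1:10  d2:3  d3:3  d4:3  d5:0  d6:0  d7:0  d8:0 → peak 10
Activity 1@2: d1:6  d2:7  d3:3  d4:3  d5:0  d6:0  d7:0  d8:0 → peak 7
Activity 1@3: d1:6  d2:3  d3:7  d4:3  d5:0  d6:0  d7:0  d8:0 → peak 7
Activity 1@4: d1:6  d2:3  d3:3  d4:7  d5:0  d6:0  d7:0  d8:0 → peak 7
Activity 1@5: d1:6  d2:3  d3:3  d4:3  d5:4  d6:0  d7:0  d8:0 → peak 6
Activity 1@6: d1:6  d2:3  d3:3  d4:3  d5:0  d6:4  d7:0  d8:0 → peak 6
Activity 1@7: d1:6  d2:3  d3:3  d4:3  d5:0  d6:0  d7:4  d8:0 → peak 6
Activity 1@8: d1:6  d2:3  d3:3  d4:3  d5:0  d6:0  d7:0  d8:4 → peak 6
Best is Activity 1@5, peak 6.

6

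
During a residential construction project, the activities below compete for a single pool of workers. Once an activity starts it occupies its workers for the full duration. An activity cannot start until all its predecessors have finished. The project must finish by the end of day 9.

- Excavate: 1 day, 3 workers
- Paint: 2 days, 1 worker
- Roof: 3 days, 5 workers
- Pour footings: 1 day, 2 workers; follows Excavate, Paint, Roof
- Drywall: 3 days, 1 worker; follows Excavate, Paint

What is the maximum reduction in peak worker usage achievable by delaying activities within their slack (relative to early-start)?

Early-start peak: d1:9  d2:6  d3:6  d4:3  d5:1  d6:0  d7:0  d8:0  d9:0 ⇒ 9.
Leveled (Excavate@1, Paint@1, Roof@3, Pour footings@6, Drywall@6): d1:4  d2:1  d3:5  d4:5  d5:5  d6:3  d7:1  d8:1  d9:0 ⇒ 5.
Reduction 9 − 5 = 4.

4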